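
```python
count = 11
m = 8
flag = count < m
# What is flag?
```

Answer: False

Derivation:
Trace (tracking flag):
count = 11  # -> count = 11
m = 8  # -> m = 8
flag = count < m  # -> flag = False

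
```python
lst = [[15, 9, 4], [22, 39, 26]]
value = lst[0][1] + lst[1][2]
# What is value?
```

Answer: 35

Derivation:
Trace (tracking value):
lst = [[15, 9, 4], [22, 39, 26]]  # -> lst = [[15, 9, 4], [22, 39, 26]]
value = lst[0][1] + lst[1][2]  # -> value = 35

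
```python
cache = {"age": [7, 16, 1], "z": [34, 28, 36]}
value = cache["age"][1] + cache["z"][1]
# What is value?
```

Trace (tracking value):
cache = {'age': [7, 16, 1], 'z': [34, 28, 36]}  # -> cache = {'age': [7, 16, 1], 'z': [34, 28, 36]}
value = cache['age'][1] + cache['z'][1]  # -> value = 44

Answer: 44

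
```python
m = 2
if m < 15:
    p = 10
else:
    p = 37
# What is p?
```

Trace (tracking p):
m = 2  # -> m = 2
if m < 15:  # condition is True
    p = 10  # -> p = 10

Answer: 10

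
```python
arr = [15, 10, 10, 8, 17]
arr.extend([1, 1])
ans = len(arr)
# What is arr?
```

Answer: [15, 10, 10, 8, 17, 1, 1]

Derivation:
Trace (tracking arr):
arr = [15, 10, 10, 8, 17]  # -> arr = [15, 10, 10, 8, 17]
arr.extend([1, 1])  # -> arr = [15, 10, 10, 8, 17, 1, 1]
ans = len(arr)  # -> ans = 7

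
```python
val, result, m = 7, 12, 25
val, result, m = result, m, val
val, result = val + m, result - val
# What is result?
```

Answer: 13

Derivation:
Trace (tracking result):
val, result, m = (7, 12, 25)  # -> val = 7, result = 12, m = 25
val, result, m = (result, m, val)  # -> val = 12, result = 25, m = 7
val, result = (val + m, result - val)  # -> val = 19, result = 13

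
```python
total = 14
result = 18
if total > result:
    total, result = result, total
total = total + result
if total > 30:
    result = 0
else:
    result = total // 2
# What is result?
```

Trace (tracking result):
total = 14  # -> total = 14
result = 18  # -> result = 18
if total > result:  # condition is False
total = total + result  # -> total = 32
if total > 30:  # condition is True
    result = 0  # -> result = 0

Answer: 0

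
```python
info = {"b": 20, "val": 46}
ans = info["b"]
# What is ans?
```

Answer: 20

Derivation:
Trace (tracking ans):
info = {'b': 20, 'val': 46}  # -> info = {'b': 20, 'val': 46}
ans = info['b']  # -> ans = 20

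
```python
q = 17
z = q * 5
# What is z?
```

Answer: 85

Derivation:
Trace (tracking z):
q = 17  # -> q = 17
z = q * 5  # -> z = 85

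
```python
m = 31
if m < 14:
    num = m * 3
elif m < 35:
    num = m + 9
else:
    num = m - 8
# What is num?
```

Trace (tracking num):
m = 31  # -> m = 31
if m < 14:  # condition is False
elif m < 35:  # condition is True
    num = m + 9  # -> num = 40

Answer: 40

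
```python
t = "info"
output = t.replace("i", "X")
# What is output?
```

Trace (tracking output):
t = 'info'  # -> t = 'info'
output = t.replace('i', 'X')  # -> output = 'Xnfo'

Answer: 'Xnfo'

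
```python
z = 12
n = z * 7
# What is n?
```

Answer: 84

Derivation:
Trace (tracking n):
z = 12  # -> z = 12
n = z * 7  # -> n = 84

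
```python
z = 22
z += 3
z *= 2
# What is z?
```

Answer: 50

Derivation:
Trace (tracking z):
z = 22  # -> z = 22
z += 3  # -> z = 25
z *= 2  # -> z = 50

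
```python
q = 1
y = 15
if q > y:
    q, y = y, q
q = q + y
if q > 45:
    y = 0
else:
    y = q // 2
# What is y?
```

Trace (tracking y):
q = 1  # -> q = 1
y = 15  # -> y = 15
if q > y:  # condition is False
q = q + y  # -> q = 16
if q > 45:  # condition is False
else:
    y = q // 2  # -> y = 8

Answer: 8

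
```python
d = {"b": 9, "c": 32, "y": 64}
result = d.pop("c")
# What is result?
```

Trace (tracking result):
d = {'b': 9, 'c': 32, 'y': 64}  # -> d = {'b': 9, 'c': 32, 'y': 64}
result = d.pop('c')  # -> result = 32

Answer: 32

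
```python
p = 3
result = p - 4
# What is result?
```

Trace (tracking result):
p = 3  # -> p = 3
result = p - 4  # -> result = -1

Answer: -1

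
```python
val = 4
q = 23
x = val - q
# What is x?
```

Answer: -19

Derivation:
Trace (tracking x):
val = 4  # -> val = 4
q = 23  # -> q = 23
x = val - q  # -> x = -19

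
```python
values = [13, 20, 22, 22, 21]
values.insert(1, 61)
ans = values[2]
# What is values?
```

Answer: [13, 61, 20, 22, 22, 21]

Derivation:
Trace (tracking values):
values = [13, 20, 22, 22, 21]  # -> values = [13, 20, 22, 22, 21]
values.insert(1, 61)  # -> values = [13, 61, 20, 22, 22, 21]
ans = values[2]  # -> ans = 20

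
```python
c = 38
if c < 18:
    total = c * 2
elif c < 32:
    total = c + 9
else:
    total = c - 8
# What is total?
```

Trace (tracking total):
c = 38  # -> c = 38
if c < 18:  # condition is False
elif c < 32:  # condition is False
else:
    total = c - 8  # -> total = 30

Answer: 30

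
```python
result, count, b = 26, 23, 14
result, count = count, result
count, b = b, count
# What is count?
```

Answer: 14

Derivation:
Trace (tracking count):
result, count, b = (26, 23, 14)  # -> result = 26, count = 23, b = 14
result, count = (count, result)  # -> result = 23, count = 26
count, b = (b, count)  # -> count = 14, b = 26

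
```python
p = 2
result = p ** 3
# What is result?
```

Answer: 8

Derivation:
Trace (tracking result):
p = 2  # -> p = 2
result = p ** 3  # -> result = 8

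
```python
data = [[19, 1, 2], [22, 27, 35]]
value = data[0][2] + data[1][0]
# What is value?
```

Answer: 24

Derivation:
Trace (tracking value):
data = [[19, 1, 2], [22, 27, 35]]  # -> data = [[19, 1, 2], [22, 27, 35]]
value = data[0][2] + data[1][0]  # -> value = 24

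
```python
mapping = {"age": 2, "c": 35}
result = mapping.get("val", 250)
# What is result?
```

Trace (tracking result):
mapping = {'age': 2, 'c': 35}  # -> mapping = {'age': 2, 'c': 35}
result = mapping.get('val', 250)  # -> result = 250

Answer: 250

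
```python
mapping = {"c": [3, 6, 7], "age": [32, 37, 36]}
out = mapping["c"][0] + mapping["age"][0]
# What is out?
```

Trace (tracking out):
mapping = {'c': [3, 6, 7], 'age': [32, 37, 36]}  # -> mapping = {'c': [3, 6, 7], 'age': [32, 37, 36]}
out = mapping['c'][0] + mapping['age'][0]  # -> out = 35

Answer: 35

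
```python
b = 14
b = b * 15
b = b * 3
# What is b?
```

Trace (tracking b):
b = 14  # -> b = 14
b = b * 15  # -> b = 210
b = b * 3  # -> b = 630

Answer: 630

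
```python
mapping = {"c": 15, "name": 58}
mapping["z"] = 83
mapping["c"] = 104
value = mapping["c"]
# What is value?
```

Trace (tracking value):
mapping = {'c': 15, 'name': 58}  # -> mapping = {'c': 15, 'name': 58}
mapping['z'] = 83  # -> mapping = {'c': 15, 'name': 58, 'z': 83}
mapping['c'] = 104  # -> mapping = {'c': 104, 'name': 58, 'z': 83}
value = mapping['c']  # -> value = 104

Answer: 104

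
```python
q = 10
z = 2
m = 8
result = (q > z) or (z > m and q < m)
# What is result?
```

Answer: True

Derivation:
Trace (tracking result):
q = 10  # -> q = 10
z = 2  # -> z = 2
m = 8  # -> m = 8
result = q > z or (z > m and q < m)  # -> result = True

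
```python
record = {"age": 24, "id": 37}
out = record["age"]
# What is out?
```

Answer: 24

Derivation:
Trace (tracking out):
record = {'age': 24, 'id': 37}  # -> record = {'age': 24, 'id': 37}
out = record['age']  # -> out = 24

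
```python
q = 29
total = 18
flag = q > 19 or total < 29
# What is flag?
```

Answer: True

Derivation:
Trace (tracking flag):
q = 29  # -> q = 29
total = 18  # -> total = 18
flag = q > 19 or total < 29  # -> flag = True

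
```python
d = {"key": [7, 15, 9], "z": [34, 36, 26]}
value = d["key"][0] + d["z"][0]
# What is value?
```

Trace (tracking value):
d = {'key': [7, 15, 9], 'z': [34, 36, 26]}  # -> d = {'key': [7, 15, 9], 'z': [34, 36, 26]}
value = d['key'][0] + d['z'][0]  # -> value = 41

Answer: 41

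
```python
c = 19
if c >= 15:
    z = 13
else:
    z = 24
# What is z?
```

Answer: 13

Derivation:
Trace (tracking z):
c = 19  # -> c = 19
if c >= 15:  # condition is True
    z = 13  # -> z = 13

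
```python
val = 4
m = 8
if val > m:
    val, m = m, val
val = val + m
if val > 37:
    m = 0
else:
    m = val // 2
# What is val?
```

Trace (tracking val):
val = 4  # -> val = 4
m = 8  # -> m = 8
if val > m:  # condition is False
val = val + m  # -> val = 12
if val > 37:  # condition is False
else:
    m = val // 2  # -> m = 6

Answer: 12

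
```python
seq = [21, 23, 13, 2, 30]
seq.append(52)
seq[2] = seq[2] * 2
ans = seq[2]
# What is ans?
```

Trace (tracking ans):
seq = [21, 23, 13, 2, 30]  # -> seq = [21, 23, 13, 2, 30]
seq.append(52)  # -> seq = [21, 23, 13, 2, 30, 52]
seq[2] = seq[2] * 2  # -> seq = [21, 23, 26, 2, 30, 52]
ans = seq[2]  # -> ans = 26

Answer: 26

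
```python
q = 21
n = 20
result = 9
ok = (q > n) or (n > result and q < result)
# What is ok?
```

Answer: True

Derivation:
Trace (tracking ok):
q = 21  # -> q = 21
n = 20  # -> n = 20
result = 9  # -> result = 9
ok = q > n or (n > result and q < result)  # -> ok = True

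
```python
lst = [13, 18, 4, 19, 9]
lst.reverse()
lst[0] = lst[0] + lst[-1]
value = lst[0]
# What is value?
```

Answer: 22

Derivation:
Trace (tracking value):
lst = [13, 18, 4, 19, 9]  # -> lst = [13, 18, 4, 19, 9]
lst.reverse()  # -> lst = [9, 19, 4, 18, 13]
lst[0] = lst[0] + lst[-1]  # -> lst = [22, 19, 4, 18, 13]
value = lst[0]  # -> value = 22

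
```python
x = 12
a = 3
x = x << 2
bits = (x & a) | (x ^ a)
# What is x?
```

Answer: 48

Derivation:
Trace (tracking x):
x = 12  # -> x = 12
a = 3  # -> a = 3
x = x << 2  # -> x = 48
bits = x & a | x ^ a  # -> bits = 51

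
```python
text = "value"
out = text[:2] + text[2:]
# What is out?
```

Answer: 'value'

Derivation:
Trace (tracking out):
text = 'value'  # -> text = 'value'
out = text[:2] + text[2:]  # -> out = 'value'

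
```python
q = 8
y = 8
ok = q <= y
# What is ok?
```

Trace (tracking ok):
q = 8  # -> q = 8
y = 8  # -> y = 8
ok = q <= y  # -> ok = True

Answer: True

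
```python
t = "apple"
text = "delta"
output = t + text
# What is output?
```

Trace (tracking output):
t = 'apple'  # -> t = 'apple'
text = 'delta'  # -> text = 'delta'
output = t + text  # -> output = 'appledelta'

Answer: 'appledelta'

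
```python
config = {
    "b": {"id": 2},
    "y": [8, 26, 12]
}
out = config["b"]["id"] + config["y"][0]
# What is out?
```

Trace (tracking out):
config = {'b': {'id': 2}, 'y': [8, 26, 12]}  # -> config = {'b': {'id': 2}, 'y': [8, 26, 12]}
out = config['b']['id'] + config['y'][0]  # -> out = 10

Answer: 10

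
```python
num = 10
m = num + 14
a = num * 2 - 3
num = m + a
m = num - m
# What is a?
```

Trace (tracking a):
num = 10  # -> num = 10
m = num + 14  # -> m = 24
a = num * 2 - 3  # -> a = 17
num = m + a  # -> num = 41
m = num - m  # -> m = 17

Answer: 17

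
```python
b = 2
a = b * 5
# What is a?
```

Answer: 10

Derivation:
Trace (tracking a):
b = 2  # -> b = 2
a = b * 5  # -> a = 10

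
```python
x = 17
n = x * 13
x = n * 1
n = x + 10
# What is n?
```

Answer: 231

Derivation:
Trace (tracking n):
x = 17  # -> x = 17
n = x * 13  # -> n = 221
x = n * 1  # -> x = 221
n = x + 10  # -> n = 231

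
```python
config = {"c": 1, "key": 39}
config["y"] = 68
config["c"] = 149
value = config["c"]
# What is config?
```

Answer: {'c': 149, 'key': 39, 'y': 68}

Derivation:
Trace (tracking config):
config = {'c': 1, 'key': 39}  # -> config = {'c': 1, 'key': 39}
config['y'] = 68  # -> config = {'c': 1, 'key': 39, 'y': 68}
config['c'] = 149  # -> config = {'c': 149, 'key': 39, 'y': 68}
value = config['c']  # -> value = 149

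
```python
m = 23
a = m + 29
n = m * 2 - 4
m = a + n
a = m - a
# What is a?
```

Answer: 42

Derivation:
Trace (tracking a):
m = 23  # -> m = 23
a = m + 29  # -> a = 52
n = m * 2 - 4  # -> n = 42
m = a + n  # -> m = 94
a = m - a  # -> a = 42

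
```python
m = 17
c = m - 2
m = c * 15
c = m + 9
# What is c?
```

Answer: 234

Derivation:
Trace (tracking c):
m = 17  # -> m = 17
c = m - 2  # -> c = 15
m = c * 15  # -> m = 225
c = m + 9  # -> c = 234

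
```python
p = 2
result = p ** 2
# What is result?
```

Answer: 4

Derivation:
Trace (tracking result):
p = 2  # -> p = 2
result = p ** 2  # -> result = 4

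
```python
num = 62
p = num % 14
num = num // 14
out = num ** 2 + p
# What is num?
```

Trace (tracking num):
num = 62  # -> num = 62
p = num % 14  # -> p = 6
num = num // 14  # -> num = 4
out = num ** 2 + p  # -> out = 22

Answer: 4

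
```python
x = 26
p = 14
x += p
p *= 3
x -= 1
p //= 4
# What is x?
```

Answer: 39

Derivation:
Trace (tracking x):
x = 26  # -> x = 26
p = 14  # -> p = 14
x += p  # -> x = 40
p *= 3  # -> p = 42
x -= 1  # -> x = 39
p //= 4  # -> p = 10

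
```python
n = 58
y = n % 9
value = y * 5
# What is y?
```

Trace (tracking y):
n = 58  # -> n = 58
y = n % 9  # -> y = 4
value = y * 5  # -> value = 20

Answer: 4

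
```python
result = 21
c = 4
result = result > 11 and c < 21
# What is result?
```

Trace (tracking result):
result = 21  # -> result = 21
c = 4  # -> c = 4
result = result > 11 and c < 21  # -> result = True

Answer: True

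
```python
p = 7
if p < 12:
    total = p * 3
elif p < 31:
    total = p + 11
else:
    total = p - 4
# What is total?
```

Trace (tracking total):
p = 7  # -> p = 7
if p < 12:  # condition is True
    total = p * 3  # -> total = 21

Answer: 21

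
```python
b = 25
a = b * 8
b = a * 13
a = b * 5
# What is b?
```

Trace (tracking b):
b = 25  # -> b = 25
a = b * 8  # -> a = 200
b = a * 13  # -> b = 2600
a = b * 5  # -> a = 13000

Answer: 2600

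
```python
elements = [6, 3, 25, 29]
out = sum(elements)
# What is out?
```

Trace (tracking out):
elements = [6, 3, 25, 29]  # -> elements = [6, 3, 25, 29]
out = sum(elements)  # -> out = 63

Answer: 63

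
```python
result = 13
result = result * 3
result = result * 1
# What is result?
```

Answer: 39

Derivation:
Trace (tracking result):
result = 13  # -> result = 13
result = result * 3  # -> result = 39
result = result * 1  # -> result = 39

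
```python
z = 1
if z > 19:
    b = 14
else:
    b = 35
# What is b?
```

Answer: 35

Derivation:
Trace (tracking b):
z = 1  # -> z = 1
if z > 19:  # condition is False
else:
    b = 35  # -> b = 35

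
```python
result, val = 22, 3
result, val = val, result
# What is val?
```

Trace (tracking val):
result, val = (22, 3)  # -> result = 22, val = 3
result, val = (val, result)  # -> result = 3, val = 22

Answer: 22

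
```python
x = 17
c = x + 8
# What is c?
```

Answer: 25

Derivation:
Trace (tracking c):
x = 17  # -> x = 17
c = x + 8  # -> c = 25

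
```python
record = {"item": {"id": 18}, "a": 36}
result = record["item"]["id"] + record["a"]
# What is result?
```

Trace (tracking result):
record = {'item': {'id': 18}, 'a': 36}  # -> record = {'item': {'id': 18}, 'a': 36}
result = record['item']['id'] + record['a']  # -> result = 54

Answer: 54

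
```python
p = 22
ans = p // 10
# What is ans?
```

Trace (tracking ans):
p = 22  # -> p = 22
ans = p // 10  # -> ans = 2

Answer: 2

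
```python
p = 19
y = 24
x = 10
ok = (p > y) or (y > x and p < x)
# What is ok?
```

Answer: False

Derivation:
Trace (tracking ok):
p = 19  # -> p = 19
y = 24  # -> y = 24
x = 10  # -> x = 10
ok = p > y or (y > x and p < x)  # -> ok = False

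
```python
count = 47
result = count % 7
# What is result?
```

Answer: 5

Derivation:
Trace (tracking result):
count = 47  # -> count = 47
result = count % 7  # -> result = 5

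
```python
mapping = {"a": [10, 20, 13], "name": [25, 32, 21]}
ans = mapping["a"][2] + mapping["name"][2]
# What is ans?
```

Answer: 34

Derivation:
Trace (tracking ans):
mapping = {'a': [10, 20, 13], 'name': [25, 32, 21]}  # -> mapping = {'a': [10, 20, 13], 'name': [25, 32, 21]}
ans = mapping['a'][2] + mapping['name'][2]  # -> ans = 34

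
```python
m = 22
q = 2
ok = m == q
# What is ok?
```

Answer: False

Derivation:
Trace (tracking ok):
m = 22  # -> m = 22
q = 2  # -> q = 2
ok = m == q  # -> ok = False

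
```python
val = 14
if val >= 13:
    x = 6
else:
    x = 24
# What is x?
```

Answer: 6

Derivation:
Trace (tracking x):
val = 14  # -> val = 14
if val >= 13:  # condition is True
    x = 6  # -> x = 6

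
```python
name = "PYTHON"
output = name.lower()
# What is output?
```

Answer: 'python'

Derivation:
Trace (tracking output):
name = 'PYTHON'  # -> name = 'PYTHON'
output = name.lower()  # -> output = 'python'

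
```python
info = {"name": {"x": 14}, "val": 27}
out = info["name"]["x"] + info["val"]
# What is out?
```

Answer: 41

Derivation:
Trace (tracking out):
info = {'name': {'x': 14}, 'val': 27}  # -> info = {'name': {'x': 14}, 'val': 27}
out = info['name']['x'] + info['val']  # -> out = 41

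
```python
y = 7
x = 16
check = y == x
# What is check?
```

Answer: False

Derivation:
Trace (tracking check):
y = 7  # -> y = 7
x = 16  # -> x = 16
check = y == x  # -> check = False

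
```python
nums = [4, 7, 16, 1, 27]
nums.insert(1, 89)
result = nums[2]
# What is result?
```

Trace (tracking result):
nums = [4, 7, 16, 1, 27]  # -> nums = [4, 7, 16, 1, 27]
nums.insert(1, 89)  # -> nums = [4, 89, 7, 16, 1, 27]
result = nums[2]  # -> result = 7

Answer: 7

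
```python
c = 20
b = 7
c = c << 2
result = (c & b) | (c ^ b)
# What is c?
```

Answer: 80

Derivation:
Trace (tracking c):
c = 20  # -> c = 20
b = 7  # -> b = 7
c = c << 2  # -> c = 80
result = c & b | c ^ b  # -> result = 87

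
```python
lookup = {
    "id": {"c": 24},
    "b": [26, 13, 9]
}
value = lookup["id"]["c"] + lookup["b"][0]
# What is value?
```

Answer: 50

Derivation:
Trace (tracking value):
lookup = {'id': {'c': 24}, 'b': [26, 13, 9]}  # -> lookup = {'id': {'c': 24}, 'b': [26, 13, 9]}
value = lookup['id']['c'] + lookup['b'][0]  # -> value = 50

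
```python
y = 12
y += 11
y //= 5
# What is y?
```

Trace (tracking y):
y = 12  # -> y = 12
y += 11  # -> y = 23
y //= 5  # -> y = 4

Answer: 4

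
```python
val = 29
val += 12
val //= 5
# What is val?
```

Answer: 8

Derivation:
Trace (tracking val):
val = 29  # -> val = 29
val += 12  # -> val = 41
val //= 5  # -> val = 8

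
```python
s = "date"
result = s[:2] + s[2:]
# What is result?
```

Answer: 'date'

Derivation:
Trace (tracking result):
s = 'date'  # -> s = 'date'
result = s[:2] + s[2:]  # -> result = 'date'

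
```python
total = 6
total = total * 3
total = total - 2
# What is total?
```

Trace (tracking total):
total = 6  # -> total = 6
total = total * 3  # -> total = 18
total = total - 2  # -> total = 16

Answer: 16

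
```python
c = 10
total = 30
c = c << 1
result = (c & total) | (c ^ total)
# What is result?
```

Answer: 30

Derivation:
Trace (tracking result):
c = 10  # -> c = 10
total = 30  # -> total = 30
c = c << 1  # -> c = 20
result = c & total | c ^ total  # -> result = 30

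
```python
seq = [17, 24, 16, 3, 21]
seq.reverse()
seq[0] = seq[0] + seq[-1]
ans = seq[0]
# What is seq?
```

Trace (tracking seq):
seq = [17, 24, 16, 3, 21]  # -> seq = [17, 24, 16, 3, 21]
seq.reverse()  # -> seq = [21, 3, 16, 24, 17]
seq[0] = seq[0] + seq[-1]  # -> seq = [38, 3, 16, 24, 17]
ans = seq[0]  # -> ans = 38

Answer: [38, 3, 16, 24, 17]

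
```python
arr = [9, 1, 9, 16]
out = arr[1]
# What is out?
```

Trace (tracking out):
arr = [9, 1, 9, 16]  # -> arr = [9, 1, 9, 16]
out = arr[1]  # -> out = 1

Answer: 1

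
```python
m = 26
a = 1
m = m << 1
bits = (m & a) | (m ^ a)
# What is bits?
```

Trace (tracking bits):
m = 26  # -> m = 26
a = 1  # -> a = 1
m = m << 1  # -> m = 52
bits = m & a | m ^ a  # -> bits = 53

Answer: 53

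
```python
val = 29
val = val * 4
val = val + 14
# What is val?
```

Answer: 130

Derivation:
Trace (tracking val):
val = 29  # -> val = 29
val = val * 4  # -> val = 116
val = val + 14  # -> val = 130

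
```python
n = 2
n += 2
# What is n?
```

Trace (tracking n):
n = 2  # -> n = 2
n += 2  # -> n = 4

Answer: 4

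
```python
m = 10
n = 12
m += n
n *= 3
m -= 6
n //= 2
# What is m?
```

Trace (tracking m):
m = 10  # -> m = 10
n = 12  # -> n = 12
m += n  # -> m = 22
n *= 3  # -> n = 36
m -= 6  # -> m = 16
n //= 2  # -> n = 18

Answer: 16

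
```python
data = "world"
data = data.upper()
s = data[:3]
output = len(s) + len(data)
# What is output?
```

Trace (tracking output):
data = 'world'  # -> data = 'world'
data = data.upper()  # -> data = 'WORLD'
s = data[:3]  # -> s = 'WOR'
output = len(s) + len(data)  # -> output = 8

Answer: 8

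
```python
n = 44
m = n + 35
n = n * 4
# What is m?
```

Answer: 79

Derivation:
Trace (tracking m):
n = 44  # -> n = 44
m = n + 35  # -> m = 79
n = n * 4  # -> n = 176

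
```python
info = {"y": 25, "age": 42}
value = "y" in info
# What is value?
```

Trace (tracking value):
info = {'y': 25, 'age': 42}  # -> info = {'y': 25, 'age': 42}
value = 'y' in info  # -> value = True

Answer: True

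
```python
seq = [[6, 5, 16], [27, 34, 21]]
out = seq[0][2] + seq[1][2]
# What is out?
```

Answer: 37

Derivation:
Trace (tracking out):
seq = [[6, 5, 16], [27, 34, 21]]  # -> seq = [[6, 5, 16], [27, 34, 21]]
out = seq[0][2] + seq[1][2]  # -> out = 37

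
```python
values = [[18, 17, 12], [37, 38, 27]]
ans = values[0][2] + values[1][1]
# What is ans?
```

Answer: 50

Derivation:
Trace (tracking ans):
values = [[18, 17, 12], [37, 38, 27]]  # -> values = [[18, 17, 12], [37, 38, 27]]
ans = values[0][2] + values[1][1]  # -> ans = 50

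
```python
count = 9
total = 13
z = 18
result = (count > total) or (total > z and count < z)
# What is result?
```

Trace (tracking result):
count = 9  # -> count = 9
total = 13  # -> total = 13
z = 18  # -> z = 18
result = count > total or (total > z and count < z)  # -> result = False

Answer: False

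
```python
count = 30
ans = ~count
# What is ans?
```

Answer: -31

Derivation:
Trace (tracking ans):
count = 30  # -> count = 30
ans = ~count  # -> ans = -31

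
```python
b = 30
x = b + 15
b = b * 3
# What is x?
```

Answer: 45

Derivation:
Trace (tracking x):
b = 30  # -> b = 30
x = b + 15  # -> x = 45
b = b * 3  # -> b = 90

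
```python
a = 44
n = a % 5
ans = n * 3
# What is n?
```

Answer: 4

Derivation:
Trace (tracking n):
a = 44  # -> a = 44
n = a % 5  # -> n = 4
ans = n * 3  # -> ans = 12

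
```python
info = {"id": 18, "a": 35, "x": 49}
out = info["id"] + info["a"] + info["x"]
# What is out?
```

Answer: 102

Derivation:
Trace (tracking out):
info = {'id': 18, 'a': 35, 'x': 49}  # -> info = {'id': 18, 'a': 35, 'x': 49}
out = info['id'] + info['a'] + info['x']  # -> out = 102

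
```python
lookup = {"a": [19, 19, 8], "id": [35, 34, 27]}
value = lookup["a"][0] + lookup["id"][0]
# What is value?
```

Trace (tracking value):
lookup = {'a': [19, 19, 8], 'id': [35, 34, 27]}  # -> lookup = {'a': [19, 19, 8], 'id': [35, 34, 27]}
value = lookup['a'][0] + lookup['id'][0]  # -> value = 54

Answer: 54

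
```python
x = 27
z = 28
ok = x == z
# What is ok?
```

Trace (tracking ok):
x = 27  # -> x = 27
z = 28  # -> z = 28
ok = x == z  # -> ok = False

Answer: False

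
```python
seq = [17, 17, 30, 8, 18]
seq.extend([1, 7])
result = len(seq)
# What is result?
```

Trace (tracking result):
seq = [17, 17, 30, 8, 18]  # -> seq = [17, 17, 30, 8, 18]
seq.extend([1, 7])  # -> seq = [17, 17, 30, 8, 18, 1, 7]
result = len(seq)  # -> result = 7

Answer: 7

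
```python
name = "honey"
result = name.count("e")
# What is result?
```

Trace (tracking result):
name = 'honey'  # -> name = 'honey'
result = name.count('e')  # -> result = 1

Answer: 1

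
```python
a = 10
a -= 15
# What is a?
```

Answer: -5

Derivation:
Trace (tracking a):
a = 10  # -> a = 10
a -= 15  # -> a = -5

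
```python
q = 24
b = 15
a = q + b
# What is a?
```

Answer: 39

Derivation:
Trace (tracking a):
q = 24  # -> q = 24
b = 15  # -> b = 15
a = q + b  # -> a = 39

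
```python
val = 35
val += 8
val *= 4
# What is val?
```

Trace (tracking val):
val = 35  # -> val = 35
val += 8  # -> val = 43
val *= 4  # -> val = 172

Answer: 172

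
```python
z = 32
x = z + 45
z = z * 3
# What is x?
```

Trace (tracking x):
z = 32  # -> z = 32
x = z + 45  # -> x = 77
z = z * 3  # -> z = 96

Answer: 77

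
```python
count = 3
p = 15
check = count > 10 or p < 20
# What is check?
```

Answer: True

Derivation:
Trace (tracking check):
count = 3  # -> count = 3
p = 15  # -> p = 15
check = count > 10 or p < 20  # -> check = True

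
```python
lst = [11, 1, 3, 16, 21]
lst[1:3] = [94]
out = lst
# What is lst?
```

Answer: [11, 94, 16, 21]

Derivation:
Trace (tracking lst):
lst = [11, 1, 3, 16, 21]  # -> lst = [11, 1, 3, 16, 21]
lst[1:3] = [94]  # -> lst = [11, 94, 16, 21]
out = lst  # -> out = [11, 94, 16, 21]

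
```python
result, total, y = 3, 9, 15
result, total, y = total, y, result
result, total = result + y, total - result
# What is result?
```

Trace (tracking result):
result, total, y = (3, 9, 15)  # -> result = 3, total = 9, y = 15
result, total, y = (total, y, result)  # -> result = 9, total = 15, y = 3
result, total = (result + y, total - result)  # -> result = 12, total = 6

Answer: 12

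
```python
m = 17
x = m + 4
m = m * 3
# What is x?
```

Answer: 21

Derivation:
Trace (tracking x):
m = 17  # -> m = 17
x = m + 4  # -> x = 21
m = m * 3  # -> m = 51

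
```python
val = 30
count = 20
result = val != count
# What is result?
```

Trace (tracking result):
val = 30  # -> val = 30
count = 20  # -> count = 20
result = val != count  # -> result = True

Answer: True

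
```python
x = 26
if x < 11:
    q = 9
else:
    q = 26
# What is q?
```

Answer: 26

Derivation:
Trace (tracking q):
x = 26  # -> x = 26
if x < 11:  # condition is False
else:
    q = 26  # -> q = 26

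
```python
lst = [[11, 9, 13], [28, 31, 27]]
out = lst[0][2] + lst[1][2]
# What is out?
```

Trace (tracking out):
lst = [[11, 9, 13], [28, 31, 27]]  # -> lst = [[11, 9, 13], [28, 31, 27]]
out = lst[0][2] + lst[1][2]  # -> out = 40

Answer: 40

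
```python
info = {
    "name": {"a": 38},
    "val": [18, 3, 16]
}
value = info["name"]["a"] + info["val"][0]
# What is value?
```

Trace (tracking value):
info = {'name': {'a': 38}, 'val': [18, 3, 16]}  # -> info = {'name': {'a': 38}, 'val': [18, 3, 16]}
value = info['name']['a'] + info['val'][0]  # -> value = 56

Answer: 56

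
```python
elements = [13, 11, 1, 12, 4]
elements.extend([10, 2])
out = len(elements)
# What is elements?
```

Trace (tracking elements):
elements = [13, 11, 1, 12, 4]  # -> elements = [13, 11, 1, 12, 4]
elements.extend([10, 2])  # -> elements = [13, 11, 1, 12, 4, 10, 2]
out = len(elements)  # -> out = 7

Answer: [13, 11, 1, 12, 4, 10, 2]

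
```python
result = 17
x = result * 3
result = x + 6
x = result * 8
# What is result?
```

Answer: 57

Derivation:
Trace (tracking result):
result = 17  # -> result = 17
x = result * 3  # -> x = 51
result = x + 6  # -> result = 57
x = result * 8  # -> x = 456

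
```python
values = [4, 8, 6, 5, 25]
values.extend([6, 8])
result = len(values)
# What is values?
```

Answer: [4, 8, 6, 5, 25, 6, 8]

Derivation:
Trace (tracking values):
values = [4, 8, 6, 5, 25]  # -> values = [4, 8, 6, 5, 25]
values.extend([6, 8])  # -> values = [4, 8, 6, 5, 25, 6, 8]
result = len(values)  # -> result = 7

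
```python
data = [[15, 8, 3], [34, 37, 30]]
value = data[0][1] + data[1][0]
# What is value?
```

Answer: 42

Derivation:
Trace (tracking value):
data = [[15, 8, 3], [34, 37, 30]]  # -> data = [[15, 8, 3], [34, 37, 30]]
value = data[0][1] + data[1][0]  # -> value = 42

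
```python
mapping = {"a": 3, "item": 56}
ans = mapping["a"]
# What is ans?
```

Answer: 3

Derivation:
Trace (tracking ans):
mapping = {'a': 3, 'item': 56}  # -> mapping = {'a': 3, 'item': 56}
ans = mapping['a']  # -> ans = 3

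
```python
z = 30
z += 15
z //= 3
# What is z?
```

Trace (tracking z):
z = 30  # -> z = 30
z += 15  # -> z = 45
z //= 3  # -> z = 15

Answer: 15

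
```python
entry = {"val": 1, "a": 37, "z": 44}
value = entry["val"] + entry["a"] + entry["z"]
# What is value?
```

Answer: 82

Derivation:
Trace (tracking value):
entry = {'val': 1, 'a': 37, 'z': 44}  # -> entry = {'val': 1, 'a': 37, 'z': 44}
value = entry['val'] + entry['a'] + entry['z']  # -> value = 82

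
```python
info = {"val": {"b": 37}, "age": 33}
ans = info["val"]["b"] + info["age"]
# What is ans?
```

Trace (tracking ans):
info = {'val': {'b': 37}, 'age': 33}  # -> info = {'val': {'b': 37}, 'age': 33}
ans = info['val']['b'] + info['age']  # -> ans = 70

Answer: 70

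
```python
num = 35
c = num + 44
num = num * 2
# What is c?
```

Trace (tracking c):
num = 35  # -> num = 35
c = num + 44  # -> c = 79
num = num * 2  # -> num = 70

Answer: 79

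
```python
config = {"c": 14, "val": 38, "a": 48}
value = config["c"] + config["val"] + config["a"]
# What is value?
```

Trace (tracking value):
config = {'c': 14, 'val': 38, 'a': 48}  # -> config = {'c': 14, 'val': 38, 'a': 48}
value = config['c'] + config['val'] + config['a']  # -> value = 100

Answer: 100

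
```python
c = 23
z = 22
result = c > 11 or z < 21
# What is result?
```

Answer: True

Derivation:
Trace (tracking result):
c = 23  # -> c = 23
z = 22  # -> z = 22
result = c > 11 or z < 21  # -> result = True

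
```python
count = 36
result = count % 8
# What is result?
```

Answer: 4

Derivation:
Trace (tracking result):
count = 36  # -> count = 36
result = count % 8  # -> result = 4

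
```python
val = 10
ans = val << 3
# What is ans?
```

Trace (tracking ans):
val = 10  # -> val = 10
ans = val << 3  # -> ans = 80

Answer: 80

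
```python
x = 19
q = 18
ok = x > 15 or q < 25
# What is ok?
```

Trace (tracking ok):
x = 19  # -> x = 19
q = 18  # -> q = 18
ok = x > 15 or q < 25  # -> ok = True

Answer: True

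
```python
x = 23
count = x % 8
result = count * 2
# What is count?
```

Answer: 7

Derivation:
Trace (tracking count):
x = 23  # -> x = 23
count = x % 8  # -> count = 7
result = count * 2  # -> result = 14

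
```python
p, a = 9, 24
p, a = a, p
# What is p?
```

Answer: 24

Derivation:
Trace (tracking p):
p, a = (9, 24)  # -> p = 9, a = 24
p, a = (a, p)  # -> p = 24, a = 9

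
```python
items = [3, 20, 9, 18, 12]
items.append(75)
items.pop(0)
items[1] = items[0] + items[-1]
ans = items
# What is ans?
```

Trace (tracking ans):
items = [3, 20, 9, 18, 12]  # -> items = [3, 20, 9, 18, 12]
items.append(75)  # -> items = [3, 20, 9, 18, 12, 75]
items.pop(0)  # -> items = [20, 9, 18, 12, 75]
items[1] = items[0] + items[-1]  # -> items = [20, 95, 18, 12, 75]
ans = items  # -> ans = [20, 95, 18, 12, 75]

Answer: [20, 95, 18, 12, 75]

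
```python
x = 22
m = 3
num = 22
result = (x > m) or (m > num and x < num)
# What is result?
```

Answer: True

Derivation:
Trace (tracking result):
x = 22  # -> x = 22
m = 3  # -> m = 3
num = 22  # -> num = 22
result = x > m or (m > num and x < num)  # -> result = True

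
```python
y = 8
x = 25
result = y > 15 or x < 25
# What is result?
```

Trace (tracking result):
y = 8  # -> y = 8
x = 25  # -> x = 25
result = y > 15 or x < 25  # -> result = False

Answer: False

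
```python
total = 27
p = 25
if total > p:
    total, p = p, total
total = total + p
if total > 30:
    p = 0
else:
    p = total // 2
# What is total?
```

Answer: 52

Derivation:
Trace (tracking total):
total = 27  # -> total = 27
p = 25  # -> p = 25
if total > p:  # condition is True
    total, p = (p, total)  # -> total = 25, p = 27
total = total + p  # -> total = 52
if total > 30:  # condition is True
    p = 0  # -> p = 0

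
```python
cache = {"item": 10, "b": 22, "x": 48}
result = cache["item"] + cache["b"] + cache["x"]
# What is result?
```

Answer: 80

Derivation:
Trace (tracking result):
cache = {'item': 10, 'b': 22, 'x': 48}  # -> cache = {'item': 10, 'b': 22, 'x': 48}
result = cache['item'] + cache['b'] + cache['x']  # -> result = 80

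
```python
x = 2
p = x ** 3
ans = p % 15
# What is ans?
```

Trace (tracking ans):
x = 2  # -> x = 2
p = x ** 3  # -> p = 8
ans = p % 15  # -> ans = 8

Answer: 8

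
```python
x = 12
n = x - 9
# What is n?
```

Trace (tracking n):
x = 12  # -> x = 12
n = x - 9  # -> n = 3

Answer: 3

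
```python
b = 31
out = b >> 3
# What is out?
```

Answer: 3

Derivation:
Trace (tracking out):
b = 31  # -> b = 31
out = b >> 3  # -> out = 3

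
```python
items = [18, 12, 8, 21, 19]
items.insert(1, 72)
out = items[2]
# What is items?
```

Trace (tracking items):
items = [18, 12, 8, 21, 19]  # -> items = [18, 12, 8, 21, 19]
items.insert(1, 72)  # -> items = [18, 72, 12, 8, 21, 19]
out = items[2]  # -> out = 12

Answer: [18, 72, 12, 8, 21, 19]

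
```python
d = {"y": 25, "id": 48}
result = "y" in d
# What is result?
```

Trace (tracking result):
d = {'y': 25, 'id': 48}  # -> d = {'y': 25, 'id': 48}
result = 'y' in d  # -> result = True

Answer: True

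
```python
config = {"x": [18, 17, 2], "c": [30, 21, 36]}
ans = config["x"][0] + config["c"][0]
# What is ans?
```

Trace (tracking ans):
config = {'x': [18, 17, 2], 'c': [30, 21, 36]}  # -> config = {'x': [18, 17, 2], 'c': [30, 21, 36]}
ans = config['x'][0] + config['c'][0]  # -> ans = 48

Answer: 48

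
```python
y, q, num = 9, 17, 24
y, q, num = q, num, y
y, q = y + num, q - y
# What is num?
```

Trace (tracking num):
y, q, num = (9, 17, 24)  # -> y = 9, q = 17, num = 24
y, q, num = (q, num, y)  # -> y = 17, q = 24, num = 9
y, q = (y + num, q - y)  # -> y = 26, q = 7

Answer: 9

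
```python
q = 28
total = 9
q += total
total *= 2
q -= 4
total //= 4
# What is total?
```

Answer: 4

Derivation:
Trace (tracking total):
q = 28  # -> q = 28
total = 9  # -> total = 9
q += total  # -> q = 37
total *= 2  # -> total = 18
q -= 4  # -> q = 33
total //= 4  # -> total = 4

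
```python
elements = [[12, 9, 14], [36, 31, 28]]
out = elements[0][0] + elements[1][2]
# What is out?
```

Trace (tracking out):
elements = [[12, 9, 14], [36, 31, 28]]  # -> elements = [[12, 9, 14], [36, 31, 28]]
out = elements[0][0] + elements[1][2]  # -> out = 40

Answer: 40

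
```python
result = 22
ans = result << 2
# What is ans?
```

Trace (tracking ans):
result = 22  # -> result = 22
ans = result << 2  # -> ans = 88

Answer: 88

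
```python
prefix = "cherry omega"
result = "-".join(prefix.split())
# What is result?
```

Answer: 'cherry-omega'

Derivation:
Trace (tracking result):
prefix = 'cherry omega'  # -> prefix = 'cherry omega'
result = '-'.join(prefix.split())  # -> result = 'cherry-omega'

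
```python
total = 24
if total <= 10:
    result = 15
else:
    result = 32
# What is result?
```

Trace (tracking result):
total = 24  # -> total = 24
if total <= 10:  # condition is False
else:
    result = 32  # -> result = 32

Answer: 32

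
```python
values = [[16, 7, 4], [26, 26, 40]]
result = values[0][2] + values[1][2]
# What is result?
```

Answer: 44

Derivation:
Trace (tracking result):
values = [[16, 7, 4], [26, 26, 40]]  # -> values = [[16, 7, 4], [26, 26, 40]]
result = values[0][2] + values[1][2]  # -> result = 44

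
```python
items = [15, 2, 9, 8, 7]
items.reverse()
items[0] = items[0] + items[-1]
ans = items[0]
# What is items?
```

Answer: [22, 8, 9, 2, 15]

Derivation:
Trace (tracking items):
items = [15, 2, 9, 8, 7]  # -> items = [15, 2, 9, 8, 7]
items.reverse()  # -> items = [7, 8, 9, 2, 15]
items[0] = items[0] + items[-1]  # -> items = [22, 8, 9, 2, 15]
ans = items[0]  # -> ans = 22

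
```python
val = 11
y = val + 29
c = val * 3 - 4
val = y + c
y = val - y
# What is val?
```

Answer: 69

Derivation:
Trace (tracking val):
val = 11  # -> val = 11
y = val + 29  # -> y = 40
c = val * 3 - 4  # -> c = 29
val = y + c  # -> val = 69
y = val - y  # -> y = 29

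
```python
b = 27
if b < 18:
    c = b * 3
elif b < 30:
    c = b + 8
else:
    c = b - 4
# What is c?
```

Trace (tracking c):
b = 27  # -> b = 27
if b < 18:  # condition is False
elif b < 30:  # condition is True
    c = b + 8  # -> c = 35

Answer: 35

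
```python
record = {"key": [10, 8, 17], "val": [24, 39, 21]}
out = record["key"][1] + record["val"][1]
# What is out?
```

Trace (tracking out):
record = {'key': [10, 8, 17], 'val': [24, 39, 21]}  # -> record = {'key': [10, 8, 17], 'val': [24, 39, 21]}
out = record['key'][1] + record['val'][1]  # -> out = 47

Answer: 47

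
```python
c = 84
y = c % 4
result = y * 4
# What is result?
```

Trace (tracking result):
c = 84  # -> c = 84
y = c % 4  # -> y = 0
result = y * 4  # -> result = 0

Answer: 0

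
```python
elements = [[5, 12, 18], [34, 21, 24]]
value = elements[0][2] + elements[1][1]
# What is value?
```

Answer: 39

Derivation:
Trace (tracking value):
elements = [[5, 12, 18], [34, 21, 24]]  # -> elements = [[5, 12, 18], [34, 21, 24]]
value = elements[0][2] + elements[1][1]  # -> value = 39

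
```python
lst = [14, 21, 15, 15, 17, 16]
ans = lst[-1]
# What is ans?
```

Trace (tracking ans):
lst = [14, 21, 15, 15, 17, 16]  # -> lst = [14, 21, 15, 15, 17, 16]
ans = lst[-1]  # -> ans = 16

Answer: 16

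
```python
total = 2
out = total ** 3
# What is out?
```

Answer: 8

Derivation:
Trace (tracking out):
total = 2  # -> total = 2
out = total ** 3  # -> out = 8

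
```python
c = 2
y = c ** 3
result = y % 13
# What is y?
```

Trace (tracking y):
c = 2  # -> c = 2
y = c ** 3  # -> y = 8
result = y % 13  # -> result = 8

Answer: 8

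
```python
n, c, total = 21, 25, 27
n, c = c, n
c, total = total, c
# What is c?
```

Trace (tracking c):
n, c, total = (21, 25, 27)  # -> n = 21, c = 25, total = 27
n, c = (c, n)  # -> n = 25, c = 21
c, total = (total, c)  # -> c = 27, total = 21

Answer: 27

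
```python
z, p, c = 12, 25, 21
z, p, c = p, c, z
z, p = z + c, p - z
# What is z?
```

Trace (tracking z):
z, p, c = (12, 25, 21)  # -> z = 12, p = 25, c = 21
z, p, c = (p, c, z)  # -> z = 25, p = 21, c = 12
z, p = (z + c, p - z)  # -> z = 37, p = -4

Answer: 37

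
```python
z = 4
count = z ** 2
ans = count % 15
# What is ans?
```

Trace (tracking ans):
z = 4  # -> z = 4
count = z ** 2  # -> count = 16
ans = count % 15  # -> ans = 1

Answer: 1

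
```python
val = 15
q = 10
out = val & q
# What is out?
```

Trace (tracking out):
val = 15  # -> val = 15
q = 10  # -> q = 10
out = val & q  # -> out = 10

Answer: 10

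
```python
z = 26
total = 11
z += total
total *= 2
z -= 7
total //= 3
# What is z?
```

Trace (tracking z):
z = 26  # -> z = 26
total = 11  # -> total = 11
z += total  # -> z = 37
total *= 2  # -> total = 22
z -= 7  # -> z = 30
total //= 3  # -> total = 7

Answer: 30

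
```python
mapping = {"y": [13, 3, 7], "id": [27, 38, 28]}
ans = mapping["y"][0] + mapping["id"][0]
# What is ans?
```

Trace (tracking ans):
mapping = {'y': [13, 3, 7], 'id': [27, 38, 28]}  # -> mapping = {'y': [13, 3, 7], 'id': [27, 38, 28]}
ans = mapping['y'][0] + mapping['id'][0]  # -> ans = 40

Answer: 40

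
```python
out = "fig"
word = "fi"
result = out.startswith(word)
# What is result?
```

Answer: True

Derivation:
Trace (tracking result):
out = 'fig'  # -> out = 'fig'
word = 'fi'  # -> word = 'fi'
result = out.startswith(word)  # -> result = True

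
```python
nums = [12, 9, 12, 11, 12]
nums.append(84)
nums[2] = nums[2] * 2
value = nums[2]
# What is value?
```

Trace (tracking value):
nums = [12, 9, 12, 11, 12]  # -> nums = [12, 9, 12, 11, 12]
nums.append(84)  # -> nums = [12, 9, 12, 11, 12, 84]
nums[2] = nums[2] * 2  # -> nums = [12, 9, 24, 11, 12, 84]
value = nums[2]  # -> value = 24

Answer: 24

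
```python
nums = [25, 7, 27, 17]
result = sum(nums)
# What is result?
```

Trace (tracking result):
nums = [25, 7, 27, 17]  # -> nums = [25, 7, 27, 17]
result = sum(nums)  # -> result = 76

Answer: 76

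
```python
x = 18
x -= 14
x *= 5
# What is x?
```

Answer: 20

Derivation:
Trace (tracking x):
x = 18  # -> x = 18
x -= 14  # -> x = 4
x *= 5  # -> x = 20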